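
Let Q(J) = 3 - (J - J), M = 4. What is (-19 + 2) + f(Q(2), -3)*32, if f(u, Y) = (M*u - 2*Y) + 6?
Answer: 751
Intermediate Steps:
Q(J) = 3 (Q(J) = 3 - 1*0 = 3 + 0 = 3)
f(u, Y) = 6 - 2*Y + 4*u (f(u, Y) = (4*u - 2*Y) + 6 = (-2*Y + 4*u) + 6 = 6 - 2*Y + 4*u)
(-19 + 2) + f(Q(2), -3)*32 = (-19 + 2) + (6 - 2*(-3) + 4*3)*32 = -17 + (6 + 6 + 12)*32 = -17 + 24*32 = -17 + 768 = 751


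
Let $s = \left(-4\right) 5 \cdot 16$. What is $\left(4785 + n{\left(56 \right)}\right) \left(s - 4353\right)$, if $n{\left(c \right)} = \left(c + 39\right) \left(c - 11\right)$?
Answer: $-42337380$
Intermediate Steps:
$s = -320$ ($s = \left(-20\right) 16 = -320$)
$n{\left(c \right)} = \left(-11 + c\right) \left(39 + c\right)$ ($n{\left(c \right)} = \left(39 + c\right) \left(-11 + c\right) = \left(-11 + c\right) \left(39 + c\right)$)
$\left(4785 + n{\left(56 \right)}\right) \left(s - 4353\right) = \left(4785 + \left(-429 + 56^{2} + 28 \cdot 56\right)\right) \left(-320 - 4353\right) = \left(4785 + \left(-429 + 3136 + 1568\right)\right) \left(-4673\right) = \left(4785 + 4275\right) \left(-4673\right) = 9060 \left(-4673\right) = -42337380$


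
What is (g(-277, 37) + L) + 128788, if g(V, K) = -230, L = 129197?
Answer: 257755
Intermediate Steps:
(g(-277, 37) + L) + 128788 = (-230 + 129197) + 128788 = 128967 + 128788 = 257755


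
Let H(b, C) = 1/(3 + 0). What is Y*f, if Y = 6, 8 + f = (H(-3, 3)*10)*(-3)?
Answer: -108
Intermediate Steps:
H(b, C) = 1/3
f = -18 (f = -8 + ((1/3)*10)*(-3) = -8 + (10/3)*(-3) = -8 - 10 = -18)
Y*f = 6*(-18) = -108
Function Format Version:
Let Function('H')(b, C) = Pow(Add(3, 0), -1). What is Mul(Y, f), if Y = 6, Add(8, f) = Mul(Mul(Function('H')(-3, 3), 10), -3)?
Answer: -108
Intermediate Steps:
Function('H')(b, C) = Rational(1, 3) (Function('H')(b, C) = Pow(3, -1) = Rational(1, 3))
f = -18 (f = Add(-8, Mul(Mul(Rational(1, 3), 10), -3)) = Add(-8, Mul(Rational(10, 3), -3)) = Add(-8, -10) = -18)
Mul(Y, f) = Mul(6, -18) = -108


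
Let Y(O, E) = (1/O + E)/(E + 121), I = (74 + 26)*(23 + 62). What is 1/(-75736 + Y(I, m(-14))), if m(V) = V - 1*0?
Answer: -909500/68882010999 ≈ -1.3204e-5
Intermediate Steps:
I = 8500 (I = 100*85 = 8500)
m(V) = V (m(V) = V + 0 = V)
Y(O, E) = (E + 1/O)/(121 + E)
1/(-75736 + Y(I, m(-14))) = 1/(-75736 + (1 - 14*8500)/(8500*(121 - 14))) = 1/(-75736 + (1/8500)*(1 - 119000)/107) = 1/(-75736 + (1/8500)*(1/107)*(-118999)) = 1/(-75736 - 118999/909500) = 1/(-68882010999/909500) = -909500/68882010999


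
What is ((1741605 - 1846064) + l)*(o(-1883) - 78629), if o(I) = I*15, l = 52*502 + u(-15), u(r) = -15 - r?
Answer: 8374112270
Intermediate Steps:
l = 26104 (l = 52*502 + (-15 - 1*(-15)) = 26104 + (-15 + 15) = 26104 + 0 = 26104)
o(I) = 15*I
((1741605 - 1846064) + l)*(o(-1883) - 78629) = ((1741605 - 1846064) + 26104)*(15*(-1883) - 78629) = (-104459 + 26104)*(-28245 - 78629) = -78355*(-106874) = 8374112270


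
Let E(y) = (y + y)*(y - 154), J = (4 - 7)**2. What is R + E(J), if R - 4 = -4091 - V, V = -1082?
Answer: -5615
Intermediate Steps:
J = 9 (J = (-3)**2 = 9)
E(y) = 2*y*(-154 + y) (E(y) = (2*y)*(-154 + y) = 2*y*(-154 + y))
R = -3005 (R = 4 + (-4091 - 1*(-1082)) = 4 + (-4091 + 1082) = 4 - 3009 = -3005)
R + E(J) = -3005 + 2*9*(-154 + 9) = -3005 + 2*9*(-145) = -3005 - 2610 = -5615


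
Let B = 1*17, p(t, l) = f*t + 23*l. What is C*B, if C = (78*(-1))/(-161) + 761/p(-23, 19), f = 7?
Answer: 106471/1932 ≈ 55.109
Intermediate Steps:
p(t, l) = 7*t + 23*l
B = 17
C = 6263/1932 (C = (78*(-1))/(-161) + 761/(7*(-23) + 23*19) = -78*(-1/161) + 761/(-161 + 437) = 78/161 + 761/276 = 6263/1932 ≈ 3.2417)
C*B = (6263/1932)*17 = 106471/1932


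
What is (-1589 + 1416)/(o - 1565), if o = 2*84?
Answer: 173/1397 ≈ 0.12384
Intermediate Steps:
o = 168
(-1589 + 1416)/(o - 1565) = (-1589 + 1416)/(168 - 1565) = -173/(-1397) = -173*(-1/1397) = 173/1397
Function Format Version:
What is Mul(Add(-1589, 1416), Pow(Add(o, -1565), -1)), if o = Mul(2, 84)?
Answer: Rational(173, 1397) ≈ 0.12384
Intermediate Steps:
o = 168
Mul(Add(-1589, 1416), Pow(Add(o, -1565), -1)) = Mul(Add(-1589, 1416), Pow(Add(168, -1565), -1)) = Mul(-173, Pow(-1397, -1)) = Mul(-173, Rational(-1, 1397)) = Rational(173, 1397)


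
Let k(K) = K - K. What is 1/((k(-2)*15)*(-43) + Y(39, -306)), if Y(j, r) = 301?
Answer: 1/301 ≈ 0.0033223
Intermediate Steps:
k(K) = 0
1/((k(-2)*15)*(-43) + Y(39, -306)) = 1/((0*15)*(-43) + 301) = 1/(0*(-43) + 301) = 1/(0 + 301) = 1/301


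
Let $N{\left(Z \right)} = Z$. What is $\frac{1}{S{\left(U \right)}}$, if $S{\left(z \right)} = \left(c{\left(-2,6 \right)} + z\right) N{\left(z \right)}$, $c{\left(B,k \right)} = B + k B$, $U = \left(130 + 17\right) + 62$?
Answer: $\frac{1}{40755} \approx 2.4537 \cdot 10^{-5}$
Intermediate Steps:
$U = 209$ ($U = 147 + 62 = 209$)
$c{\left(B,k \right)} = B + B k$
$S{\left(z \right)} = z \left(-14 + z\right)$ ($S{\left(z \right)} = \left(- 2 \left(1 + 6\right) + z\right) z = \left(\left(-2\right) 7 + z\right) z = \left(-14 + z\right) z = z \left(-14 + z\right)$)
$\frac{1}{S{\left(U \right)}} = \frac{1}{209 \left(-14 + 209\right)} = \frac{1}{209 \cdot 195} = \frac{1}{40755}$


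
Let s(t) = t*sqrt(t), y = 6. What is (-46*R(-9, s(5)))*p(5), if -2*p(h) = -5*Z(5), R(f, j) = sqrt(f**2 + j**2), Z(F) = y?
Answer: -690*sqrt(206) ≈ -9903.4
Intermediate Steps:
s(t) = t**(3/2)
Z(F) = 6
p(h) = 15 (p(h) = -(-5)*6/2 = -1/2*(-30) = 15)
(-46*R(-9, s(5)))*p(5) = -46*sqrt((-9)**2 + (5**(3/2))**2)*15 = -46*sqrt(81 + (5*sqrt(5))**2)*15 = -46*sqrt(81 + 125)*15 = -46*sqrt(206)*15 = -690*sqrt(206)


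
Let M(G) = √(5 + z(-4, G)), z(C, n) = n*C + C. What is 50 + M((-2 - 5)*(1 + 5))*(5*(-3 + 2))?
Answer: -15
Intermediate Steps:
z(C, n) = C + C*n (z(C, n) = C*n + C = C + C*n)
M(G) = √(1 - 4*G) (M(G) = √(5 - 4*(1 + G)) = √(5 + (-4 - 4*G)) = √(1 - 4*G))
50 + M((-2 - 5)*(1 + 5))*(5*(-3 + 2)) = 50 + √(1 - 4*(-2 - 5)*(1 + 5))*(5*(-3 + 2)) = 50 + √(1 - (-28)*6)*(5*(-1)) = 50 + √(1 - 4*(-42))*(-5) = 50 + √(1 + 168)*(-5) = 50 + √169*(-5) = 50 + 13*(-5) = 50 - 65 = -15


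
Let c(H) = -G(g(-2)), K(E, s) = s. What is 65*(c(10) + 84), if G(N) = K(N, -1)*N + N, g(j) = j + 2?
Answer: 5460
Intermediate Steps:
g(j) = 2 + j
G(N) = 0 (G(N) = -N + N = 0)
c(H) = 0 (c(H) = -1*0 = 0)
65*(c(10) + 84) = 65*(0 + 84) = 65*84 = 5460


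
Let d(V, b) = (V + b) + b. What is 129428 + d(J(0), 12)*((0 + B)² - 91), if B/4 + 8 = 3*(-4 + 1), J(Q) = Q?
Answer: 238220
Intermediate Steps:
d(V, b) = V + 2*b
B = -68 (B = -32 + 4*(3*(-4 + 1)) = -32 + 4*(3*(-3)) = -32 + 4*(-9) = -32 - 36 = -68)
129428 + d(J(0), 12)*((0 + B)² - 91) = 129428 + (0 + 2*12)*((0 - 68)² - 91) = 129428 + (0 + 24)*((-68)² - 91) = 129428 + 24*(4624 - 91) = 129428 + 24*4533 = 129428 + 108792 = 238220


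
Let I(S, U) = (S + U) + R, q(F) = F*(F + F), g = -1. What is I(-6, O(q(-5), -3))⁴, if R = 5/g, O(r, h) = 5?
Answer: 1296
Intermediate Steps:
q(F) = 2*F² (q(F) = F*(2*F) = 2*F²)
R = -5 (R = 5/(-1) = 5*(-1) = -5)
I(S, U) = -5 + S + U (I(S, U) = (S + U) - 5 = -5 + S + U)
I(-6, O(q(-5), -3))⁴ = (-5 - 6 + 5)⁴ = (-6)⁴ = 1296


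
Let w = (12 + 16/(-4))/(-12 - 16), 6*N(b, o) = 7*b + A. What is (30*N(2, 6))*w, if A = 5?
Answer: -190/7 ≈ -27.143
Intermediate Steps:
N(b, o) = ⅚ + 7*b/6 (N(b, o) = (7*b + 5)/6 = (5 + 7*b)/6 = ⅚ + 7*b/6)
w = -2/7 (w = (12 + 16*(-¼))/(-28) = (12 - 4)*(-1/28) = 8*(-1/28) = -2/7 ≈ -0.28571)
(30*N(2, 6))*w = (30*(⅚ + (7/6)*2))*(-2/7) = (30*(⅚ + 7/3))*(-2/7) = (30*(19/6))*(-2/7) = 95*(-2/7) = -190/7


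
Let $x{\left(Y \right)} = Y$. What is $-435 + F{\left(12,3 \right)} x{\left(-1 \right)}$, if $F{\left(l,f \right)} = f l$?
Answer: $-471$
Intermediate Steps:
$-435 + F{\left(12,3 \right)} x{\left(-1 \right)} = -435 + 3 \cdot 12 \left(-1\right) = -435 + 36 \left(-1\right) = -435 - 36 = -471$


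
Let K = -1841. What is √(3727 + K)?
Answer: √1886 ≈ 43.428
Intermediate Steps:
√(3727 + K) = √(3727 - 1841) = √1886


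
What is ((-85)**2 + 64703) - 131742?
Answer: -59814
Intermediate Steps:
((-85)**2 + 64703) - 131742 = (7225 + 64703) - 131742 = 71928 - 131742 = -59814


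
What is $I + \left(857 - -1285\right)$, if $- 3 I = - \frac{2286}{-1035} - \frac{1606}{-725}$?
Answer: $\frac{107079782}{50025} \approx 2140.5$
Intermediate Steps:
$I = - \frac{73768}{50025}$ ($I = - \frac{- \frac{2286}{-1035} - \frac{1606}{-725}}{3} = - \frac{\left(-2286\right) \left(- \frac{1}{1035}\right) - - \frac{1606}{725}}{3} = - \frac{\frac{254}{115} + \frac{1606}{725}}{3} = \left(- \frac{1}{3}\right) \frac{73768}{16675} = - \frac{73768}{50025} \approx -1.4746$)
$I + \left(857 - -1285\right) = - \frac{73768}{50025} + \left(857 - -1285\right) = - \frac{73768}{50025} + \left(857 + 1285\right) = - \frac{73768}{50025} + 2142 = \frac{107079782}{50025}$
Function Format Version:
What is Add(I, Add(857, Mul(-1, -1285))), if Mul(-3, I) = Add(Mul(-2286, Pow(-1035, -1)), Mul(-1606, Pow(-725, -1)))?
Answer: Rational(107079782, 50025) ≈ 2140.5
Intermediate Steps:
I = Rational(-73768, 50025) (I = Mul(Rational(-1, 3), Add(Mul(-2286, Pow(-1035, -1)), Mul(-1606, Pow(-725, -1)))) = Mul(Rational(-1, 3), Add(Mul(-2286, Rational(-1, 1035)), Mul(-1606, Rational(-1, 725)))) = Mul(Rational(-1, 3), Add(Rational(254, 115), Rational(1606, 725))) = Mul(Rational(-1, 3), Rational(73768, 16675)) = Rational(-73768, 50025) ≈ -1.4746)
Add(I, Add(857, Mul(-1, -1285))) = Add(Rational(-73768, 50025), Add(857, Mul(-1, -1285))) = Add(Rational(-73768, 50025), Add(857, 1285)) = Add(Rational(-73768, 50025), 2142) = Rational(107079782, 50025)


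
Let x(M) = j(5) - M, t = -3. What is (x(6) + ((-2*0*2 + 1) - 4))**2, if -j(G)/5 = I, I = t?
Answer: 36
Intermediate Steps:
I = -3
j(G) = 15 (j(G) = -5*(-3) = 15)
x(M) = 15 - M
(x(6) + ((-2*0*2 + 1) - 4))**2 = ((15 - 1*6) + ((-2*0*2 + 1) - 4))**2 = ((15 - 6) + ((0*2 + 1) - 4))**2 = (9 + ((0 + 1) - 4))**2 = (9 + (1 - 4))**2 = (9 - 3)**2 = 6**2 = 36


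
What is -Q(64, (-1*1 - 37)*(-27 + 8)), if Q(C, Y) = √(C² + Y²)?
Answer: -2*√131345 ≈ -724.83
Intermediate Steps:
-Q(64, (-1*1 - 37)*(-27 + 8)) = -√(64² + ((-1*1 - 37)*(-27 + 8))²) = -√(4096 + ((-1 - 37)*(-19))²) = -√(4096 + (-38*(-19))²) = -√(4096 + 722²) = -√(4096 + 521284) = -√525380 = -2*√131345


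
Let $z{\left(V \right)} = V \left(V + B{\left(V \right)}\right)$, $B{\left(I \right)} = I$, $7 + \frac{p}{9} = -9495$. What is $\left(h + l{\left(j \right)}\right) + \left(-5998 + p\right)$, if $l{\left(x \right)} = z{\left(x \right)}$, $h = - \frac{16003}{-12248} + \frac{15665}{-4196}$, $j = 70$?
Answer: $- \frac{1049930767915}{12848152} \approx -81718.0$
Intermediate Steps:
$p = -85518$ ($p = -63 + 9 \left(-9495\right) = -63 - 85455 = -85518$)
$z{\left(V \right)} = 2 V^{2}$ ($z{\left(V \right)} = V \left(V + V\right) = V 2 V = 2 V^{2}$)
$h = - \frac{31179083}{12848152}$ ($h = \left(-16003\right) \left(- \frac{1}{12248}\right) + 15665 \left(- \frac{1}{4196}\right) = \frac{16003}{12248} - \frac{15665}{4196} = - \frac{31179083}{12848152} \approx -2.4267$)
$l{\left(x \right)} = 2 x^{2}$
$\left(h + l{\left(j \right)}\right) + \left(-5998 + p\right) = \left(- \frac{31179083}{12848152} + 2 \cdot 70^{2}\right) - 91516 = \left(- \frac{31179083}{12848152} + 2 \cdot 4900\right) - 91516 = \left(- \frac{31179083}{12848152} + 9800\right) - 91516 = \frac{125880710517}{12848152} - 91516 = - \frac{1049930767915}{12848152}$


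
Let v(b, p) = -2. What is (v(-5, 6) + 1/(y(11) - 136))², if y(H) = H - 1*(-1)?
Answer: 62001/15376 ≈ 4.0323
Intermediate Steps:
y(H) = 1 + H (y(H) = H + 1 = 1 + H)
(v(-5, 6) + 1/(y(11) - 136))² = (-2 + 1/((1 + 11) - 136))² = (-2 + 1/(12 - 136))² = (-2 + 1/(-124))² = (-2 - 1/124)² = (-249/124)² = 62001/15376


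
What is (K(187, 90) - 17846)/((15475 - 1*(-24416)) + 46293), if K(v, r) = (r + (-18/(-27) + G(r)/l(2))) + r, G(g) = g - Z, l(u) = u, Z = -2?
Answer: -1391/6804 ≈ -0.20444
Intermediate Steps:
G(g) = 2 + g (G(g) = g - 1*(-2) = g + 2 = 2 + g)
K(v, r) = 5/3 + 5*r/2 (K(v, r) = (r + (-18/(-27) + (2 + r)/2)) + r = (r + (-18*(-1/27) + (2 + r)*(½))) + r = (r + (⅔ + (1 + r/2))) + r = (r + (5/3 + r/2)) + r = (5/3 + 3*r/2) + r = 5/3 + 5*r/2)
(K(187, 90) - 17846)/((15475 - 1*(-24416)) + 46293) = ((5/3 + (5/2)*90) - 17846)/((15475 - 1*(-24416)) + 46293) = ((5/3 + 225) - 17846)/((15475 + 24416) + 46293) = (680/3 - 17846)/(39891 + 46293) = -52858/3/86184 = -52858/3*1/86184 = -1391/6804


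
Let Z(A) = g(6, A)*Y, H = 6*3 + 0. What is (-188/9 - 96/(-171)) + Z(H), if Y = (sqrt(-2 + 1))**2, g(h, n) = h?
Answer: -4502/171 ≈ -26.327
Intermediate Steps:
Y = -1 (Y = (sqrt(-1))**2 = I**2 = -1)
H = 18 (H = 18 + 0 = 18)
Z(A) = -6 (Z(A) = 6*(-1) = -6)
(-188/9 - 96/(-171)) + Z(H) = (-188/9 - 96/(-171)) - 6 = (-188*1/9 - 96*(-1/171)) - 6 = (-188/9 + 32/57) - 6 = -3476/171 - 6 = -4502/171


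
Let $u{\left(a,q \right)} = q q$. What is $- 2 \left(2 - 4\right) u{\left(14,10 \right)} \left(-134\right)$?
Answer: $-53600$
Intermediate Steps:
$u{\left(a,q \right)} = q^{2}$
$- 2 \left(2 - 4\right) u{\left(14,10 \right)} \left(-134\right) = - 2 \left(2 - 4\right) 10^{2} \left(-134\right) = \left(-2\right) \left(-2\right) 100 \left(-134\right) = 4 \cdot 100 \left(-134\right) = 400 \left(-134\right) = -53600$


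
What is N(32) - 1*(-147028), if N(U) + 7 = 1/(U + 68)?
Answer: 14702101/100 ≈ 1.4702e+5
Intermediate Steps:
N(U) = -7 + 1/(68 + U) (N(U) = -7 + 1/(U + 68) = -7 + 1/(68 + U))
N(32) - 1*(-147028) = (-475 - 7*32)/(68 + 32) - 1*(-147028) = (-475 - 224)/100 + 147028 = (1/100)*(-699) + 147028 = -699/100 + 147028 = 14702101/100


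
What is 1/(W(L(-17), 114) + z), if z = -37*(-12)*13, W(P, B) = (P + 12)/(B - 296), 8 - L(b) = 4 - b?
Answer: 182/1050505 ≈ 0.00017325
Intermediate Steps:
L(b) = 4 + b (L(b) = 8 - (4 - b) = 8 + (-4 + b) = 4 + b)
W(P, B) = (12 + P)/(-296 + B)
z = 5772 (z = 444*13 = 5772)
1/(W(L(-17), 114) + z) = 1/((12 + (4 - 17))/(-296 + 114) + 5772) = 1/((12 - 13)/(-182) + 5772) = 1/(-1/182*(-1) + 5772) = 1/(1/182 + 5772) = 1/(1050505/182) = 182/1050505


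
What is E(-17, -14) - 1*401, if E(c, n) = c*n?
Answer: -163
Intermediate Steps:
E(-17, -14) - 1*401 = -17*(-14) - 1*401 = 238 - 401 = -163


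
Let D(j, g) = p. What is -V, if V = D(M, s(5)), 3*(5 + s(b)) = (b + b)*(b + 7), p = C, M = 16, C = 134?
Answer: -134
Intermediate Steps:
p = 134
s(b) = -5 + 2*b*(7 + b)/3 (s(b) = -5 + ((b + b)*(b + 7))/3 = -5 + ((2*b)*(7 + b))/3 = -5 + (2*b*(7 + b))/3 = -5 + 2*b*(7 + b)/3)
D(j, g) = 134
V = 134
-V = -1*134 = -134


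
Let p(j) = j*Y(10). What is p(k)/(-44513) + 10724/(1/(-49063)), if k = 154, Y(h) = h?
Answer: -3345798100928/6359 ≈ -5.2615e+8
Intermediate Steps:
p(j) = 10*j (p(j) = j*10 = 10*j)
p(k)/(-44513) + 10724/(1/(-49063)) = (10*154)/(-44513) + 10724/(1/(-49063)) = 1540*(-1/44513) + 10724/(-1/49063) = -220/6359 + 10724*(-49063) = -220/6359 - 526151612 = -3345798100928/6359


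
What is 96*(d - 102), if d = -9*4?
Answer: -13248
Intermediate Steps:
d = -36
96*(d - 102) = 96*(-36 - 102) = 96*(-138) = -13248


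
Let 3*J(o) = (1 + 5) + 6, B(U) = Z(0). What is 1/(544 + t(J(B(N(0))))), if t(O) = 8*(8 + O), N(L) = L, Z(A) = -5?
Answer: 1/640 ≈ 0.0015625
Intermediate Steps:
B(U) = -5
J(o) = 4 (J(o) = ((1 + 5) + 6)/3 = (6 + 6)/3 = (⅓)*12 = 4)
t(O) = 64 + 8*O
1/(544 + t(J(B(N(0))))) = 1/(544 + (64 + 8*4)) = 1/(544 + (64 + 32)) = 1/(544 + 96) = 1/640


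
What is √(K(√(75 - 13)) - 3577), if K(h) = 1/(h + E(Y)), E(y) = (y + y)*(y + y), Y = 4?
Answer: √(-228927 - 3577*√62)/√(64 + √62) ≈ 59.808*I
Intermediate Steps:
E(y) = 4*y² (E(y) = (2*y)*(2*y) = 4*y²)
K(h) = 1/(64 + h) (K(h) = 1/(h + 4*4²) = 1/(h + 4*16) = 1/(h + 64) = 1/(64 + h))
√(K(√(75 - 13)) - 3577) = √(1/(64 + √(75 - 13)) - 3577) = √(1/(64 + √62) - 3577) = √(-3577 + 1/(64 + √62))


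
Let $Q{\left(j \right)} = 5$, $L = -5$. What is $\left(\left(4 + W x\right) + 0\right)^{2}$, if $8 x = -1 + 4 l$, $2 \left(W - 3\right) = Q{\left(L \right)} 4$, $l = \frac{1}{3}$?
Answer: $\frac{11881}{576} \approx 20.627$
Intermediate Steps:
$l = \frac{1}{3} \approx 0.33333$
$W = 13$ ($W = 3 + \frac{5 \cdot 4}{2} = 3 + \frac{1}{2} \cdot 20 = 3 + 10 = 13$)
$x = \frac{1}{24}$ ($x = \frac{-1 + 4 \cdot \frac{1}{3}}{8} = \frac{-1 + \frac{4}{3}}{8} = \frac{1}{8} \cdot \frac{1}{3} = \frac{1}{24} \approx 0.041667$)
$\left(\left(4 + W x\right) + 0\right)^{2} = \left(\left(4 + 13 \cdot \frac{1}{24}\right) + 0\right)^{2} = \left(\left(4 + \frac{13}{24}\right) + 0\right)^{2} = \left(\frac{109}{24} + 0\right)^{2} = \left(\frac{109}{24}\right)^{2} = \frac{11881}{576}$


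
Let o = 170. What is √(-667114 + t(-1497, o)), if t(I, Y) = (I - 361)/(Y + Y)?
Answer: I*√19279752530/170 ≈ 816.77*I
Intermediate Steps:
t(I, Y) = (-361 + I)/(2*Y) (t(I, Y) = (-361 + I)/((2*Y)) = (-361 + I)*(1/(2*Y)) = (-361 + I)/(2*Y))
√(-667114 + t(-1497, o)) = √(-667114 + (½)*(-361 - 1497)/170) = √(-667114 + (½)*(1/170)*(-1858)) = √(-667114 - 929/170) = √(-113410309/170) = I*√19279752530/170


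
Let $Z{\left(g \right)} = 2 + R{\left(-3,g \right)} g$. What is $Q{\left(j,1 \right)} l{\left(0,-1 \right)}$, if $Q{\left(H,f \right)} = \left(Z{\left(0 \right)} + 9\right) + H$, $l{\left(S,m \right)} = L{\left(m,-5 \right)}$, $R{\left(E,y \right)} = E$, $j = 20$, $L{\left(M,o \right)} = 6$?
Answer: $186$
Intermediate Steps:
$Z{\left(g \right)} = 2 - 3 g$
$l{\left(S,m \right)} = 6$
$Q{\left(H,f \right)} = 11 + H$ ($Q{\left(H,f \right)} = \left(\left(2 - 0\right) + 9\right) + H = \left(\left(2 + 0\right) + 9\right) + H = \left(2 + 9\right) + H = 11 + H$)
$Q{\left(j,1 \right)} l{\left(0,-1 \right)} = \left(11 + 20\right) 6 = 31 \cdot 6 = 186$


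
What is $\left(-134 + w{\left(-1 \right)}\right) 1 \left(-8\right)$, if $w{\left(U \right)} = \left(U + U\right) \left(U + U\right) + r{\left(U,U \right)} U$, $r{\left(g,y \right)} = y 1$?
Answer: $1032$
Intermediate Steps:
$r{\left(g,y \right)} = y$
$w{\left(U \right)} = 5 U^{2}$ ($w{\left(U \right)} = \left(U + U\right) \left(U + U\right) + U U = 2 U 2 U + U^{2} = 4 U^{2} + U^{2} = 5 U^{2}$)
$\left(-134 + w{\left(-1 \right)}\right) 1 \left(-8\right) = \left(-134 + 5 \left(-1\right)^{2}\right) 1 \left(-8\right) = \left(-134 + 5 \cdot 1\right) \left(-8\right) = \left(-134 + 5\right) \left(-8\right) = \left(-129\right) \left(-8\right) = 1032$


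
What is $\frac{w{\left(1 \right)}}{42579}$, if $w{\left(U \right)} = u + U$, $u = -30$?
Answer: $- \frac{29}{42579} \approx -0.00068109$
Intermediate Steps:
$w{\left(U \right)} = -30 + U$
$\frac{w{\left(1 \right)}}{42579} = \frac{-30 + 1}{42579} = \left(-29\right) \frac{1}{42579} = - \frac{29}{42579}$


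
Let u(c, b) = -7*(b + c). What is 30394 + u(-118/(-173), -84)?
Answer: 5359060/173 ≈ 30977.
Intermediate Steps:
u(c, b) = -7*b - 7*c
30394 + u(-118/(-173), -84) = 30394 + (-7*(-84) - (-826)/(-173)) = 30394 + (588 - (-826)*(-1)/173) = 30394 + (588 - 7*118/173) = 30394 + (588 - 826/173) = 30394 + 100898/173 = 5359060/173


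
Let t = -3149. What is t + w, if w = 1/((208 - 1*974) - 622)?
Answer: -4370813/1388 ≈ -3149.0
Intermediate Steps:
w = -1/1388 (w = 1/((208 - 974) - 622) = 1/(-766 - 622) = 1/(-1388) = -1/1388 ≈ -0.00072046)
t + w = -3149 - 1/1388 = -4370813/1388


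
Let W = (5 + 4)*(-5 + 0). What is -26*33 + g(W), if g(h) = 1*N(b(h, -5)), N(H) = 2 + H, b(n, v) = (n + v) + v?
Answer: -911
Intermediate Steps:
b(n, v) = n + 2*v
W = -45 (W = 9*(-5) = -45)
g(h) = -8 + h (g(h) = 1*(2 + (h + 2*(-5))) = 1*(2 + (h - 10)) = 1*(2 + (-10 + h)) = 1*(-8 + h) = -8 + h)
-26*33 + g(W) = -26*33 + (-8 - 45) = -858 - 53 = -911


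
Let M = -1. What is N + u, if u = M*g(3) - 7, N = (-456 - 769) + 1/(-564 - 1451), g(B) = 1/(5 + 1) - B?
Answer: -14860631/12090 ≈ -1229.2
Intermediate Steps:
g(B) = ⅙ - B (g(B) = 1/6 - B = ⅙ - B)
N = -2468376/2015 (N = -1225 + 1/(-2015) = -1225 - 1/2015 = -2468376/2015 ≈ -1225.0)
u = -25/6 (u = -(⅙ - 1*3) - 7 = -(⅙ - 3) - 7 = -1*(-17/6) - 7 = 17/6 - 7 = -25/6 ≈ -4.1667)
N + u = -2468376/2015 - 25/6 = -14860631/12090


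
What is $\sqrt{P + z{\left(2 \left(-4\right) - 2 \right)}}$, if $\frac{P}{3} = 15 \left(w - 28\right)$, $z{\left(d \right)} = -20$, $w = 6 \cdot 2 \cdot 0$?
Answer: $16 i \sqrt{5} \approx 35.777 i$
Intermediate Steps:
$w = 0$ ($w = 12 \cdot 0 = 0$)
$P = -1260$ ($P = 3 \cdot 15 \left(0 - 28\right) = 3 \cdot 15 \left(-28\right) = 3 \left(-420\right) = -1260$)
$\sqrt{P + z{\left(2 \left(-4\right) - 2 \right)}} = \sqrt{-1260 - 20} = \sqrt{-1280} = 16 i \sqrt{5}$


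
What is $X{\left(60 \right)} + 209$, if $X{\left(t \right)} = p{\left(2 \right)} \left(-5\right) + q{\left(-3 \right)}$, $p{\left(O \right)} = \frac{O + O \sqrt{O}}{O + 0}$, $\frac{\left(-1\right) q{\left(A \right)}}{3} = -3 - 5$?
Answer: $228 - 5 \sqrt{2} \approx 220.93$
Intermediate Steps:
$q{\left(A \right)} = 24$ ($q{\left(A \right)} = - 3 \left(-3 - 5\right) = \left(-3\right) \left(-8\right) = 24$)
$p{\left(O \right)} = \frac{O + O^{\frac{3}{2}}}{O}$
$X{\left(t \right)} = 19 - 5 \sqrt{2}$ ($X{\left(t \right)} = \left(1 + \sqrt{2}\right) \left(-5\right) + 24 = \left(-5 - 5 \sqrt{2}\right) + 24 = 19 - 5 \sqrt{2}$)
$X{\left(60 \right)} + 209 = \left(19 - 5 \sqrt{2}\right) + 209 = 228 - 5 \sqrt{2}$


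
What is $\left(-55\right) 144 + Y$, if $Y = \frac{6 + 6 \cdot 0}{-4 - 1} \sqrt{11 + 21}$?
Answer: $-7920 - \frac{24 \sqrt{2}}{5} \approx -7926.8$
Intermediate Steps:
$Y = - \frac{24 \sqrt{2}}{5}$ ($Y = \frac{6 + 0}{-5} \sqrt{32} = 6 \left(- \frac{1}{5}\right) 4 \sqrt{2} = - \frac{6 \cdot 4 \sqrt{2}}{5} = - \frac{24 \sqrt{2}}{5} \approx -6.7882$)
$\left(-55\right) 144 + Y = \left(-55\right) 144 - \frac{24 \sqrt{2}}{5} = -7920 - \frac{24 \sqrt{2}}{5}$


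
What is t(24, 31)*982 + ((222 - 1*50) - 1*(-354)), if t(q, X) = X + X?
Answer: 61410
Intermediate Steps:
t(q, X) = 2*X
t(24, 31)*982 + ((222 - 1*50) - 1*(-354)) = (2*31)*982 + ((222 - 1*50) - 1*(-354)) = 62*982 + ((222 - 50) + 354) = 60884 + (172 + 354) = 60884 + 526 = 61410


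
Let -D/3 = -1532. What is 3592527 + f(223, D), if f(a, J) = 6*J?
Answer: 3620103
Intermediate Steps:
D = 4596 (D = -3*(-1532) = 4596)
3592527 + f(223, D) = 3592527 + 6*4596 = 3592527 + 27576 = 3620103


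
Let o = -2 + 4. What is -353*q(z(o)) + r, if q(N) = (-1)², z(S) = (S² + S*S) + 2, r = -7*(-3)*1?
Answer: -332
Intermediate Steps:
o = 2
r = 21 (r = 21*1 = 21)
z(S) = 2 + 2*S² (z(S) = (S² + S²) + 2 = 2*S² + 2 = 2 + 2*S²)
q(N) = 1
-353*q(z(o)) + r = -353*1 + 21 = -353 + 21 = -332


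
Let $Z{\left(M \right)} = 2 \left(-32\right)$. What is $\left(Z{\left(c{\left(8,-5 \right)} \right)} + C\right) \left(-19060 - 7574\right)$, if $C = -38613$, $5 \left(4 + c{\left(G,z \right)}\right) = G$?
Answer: $1030123218$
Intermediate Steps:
$c{\left(G,z \right)} = -4 + \frac{G}{5}$
$Z{\left(M \right)} = -64$
$\left(Z{\left(c{\left(8,-5 \right)} \right)} + C\right) \left(-19060 - 7574\right) = \left(-64 - 38613\right) \left(-19060 - 7574\right) = \left(-38677\right) \left(-26634\right) = 1030123218$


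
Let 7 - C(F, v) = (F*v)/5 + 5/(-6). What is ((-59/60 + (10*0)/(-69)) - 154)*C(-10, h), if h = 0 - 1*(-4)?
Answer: -176681/72 ≈ -2453.9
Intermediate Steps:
h = 4 (h = 0 + 4 = 4)
C(F, v) = 47/6 - F*v/5 (C(F, v) = 7 - ((F*v)/5 + 5/(-6)) = 7 - ((F*v)*(⅕) + 5*(-⅙)) = 7 - (F*v/5 - ⅚) = 7 - (-⅚ + F*v/5) = 7 + (⅚ - F*v/5) = 47/6 - F*v/5)
((-59/60 + (10*0)/(-69)) - 154)*C(-10, h) = ((-59/60 + (10*0)/(-69)) - 154)*(47/6 - ⅕*(-10)*4) = ((-59*1/60 + 0*(-1/69)) - 154)*(47/6 + 8) = ((-59/60 + 0) - 154)*(95/6) = (-59/60 - 154)*(95/6) = -9299/60*95/6 = -176681/72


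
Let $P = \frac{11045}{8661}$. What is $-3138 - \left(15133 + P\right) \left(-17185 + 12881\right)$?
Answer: $\frac{564132353014}{8661} \approx 6.5135 \cdot 10^{7}$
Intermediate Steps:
$P = \frac{11045}{8661}$ ($P = 11045 \cdot \frac{1}{8661} = \frac{11045}{8661} \approx 1.2753$)
$-3138 - \left(15133 + P\right) \left(-17185 + 12881\right) = -3138 - \left(15133 + \frac{11045}{8661}\right) \left(-17185 + 12881\right) = -3138 - \frac{131077958}{8661} \left(-4304\right) = -3138 - - \frac{564159531232}{8661} = -3138 + \frac{564159531232}{8661} = \frac{564132353014}{8661}$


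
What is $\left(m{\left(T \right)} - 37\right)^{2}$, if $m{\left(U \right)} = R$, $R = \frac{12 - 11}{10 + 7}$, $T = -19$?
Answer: $\frac{394384}{289} \approx 1364.7$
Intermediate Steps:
$R = \frac{1}{17}$ ($R = 1 \cdot \frac{1}{17} = \frac{1}{17} \approx 0.058824$)
$m{\left(U \right)} = \frac{1}{17}$
$\left(m{\left(T \right)} - 37\right)^{2} = \left(\frac{1}{17} - 37\right)^{2} = \left(- \frac{628}{17}\right)^{2} = \frac{394384}{289}$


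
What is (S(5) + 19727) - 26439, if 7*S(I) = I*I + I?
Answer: -46954/7 ≈ -6707.7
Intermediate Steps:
S(I) = I/7 + I²/7 (S(I) = (I*I + I)/7 = (I² + I)/7 = (I + I²)/7 = I/7 + I²/7)
(S(5) + 19727) - 26439 = ((⅐)*5*(1 + 5) + 19727) - 26439 = ((⅐)*5*6 + 19727) - 26439 = (30/7 + 19727) - 26439 = 138119/7 - 26439 = -46954/7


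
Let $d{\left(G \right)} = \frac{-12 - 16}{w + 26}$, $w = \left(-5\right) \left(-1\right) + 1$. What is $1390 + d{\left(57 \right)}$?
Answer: $\frac{11113}{8} \approx 1389.1$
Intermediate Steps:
$w = 6$ ($w = 5 + 1 = 6$)
$d{\left(G \right)} = - \frac{7}{8}$ ($d{\left(G \right)} = \frac{-12 - 16}{6 + 26} = - \frac{28}{32} = \left(-28\right) \frac{1}{32} = - \frac{7}{8}$)
$1390 + d{\left(57 \right)} = 1390 - \frac{7}{8} = \frac{11113}{8}$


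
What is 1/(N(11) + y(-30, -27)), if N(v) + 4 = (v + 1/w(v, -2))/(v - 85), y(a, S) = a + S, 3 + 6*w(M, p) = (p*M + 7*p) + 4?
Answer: -2590/158369 ≈ -0.016354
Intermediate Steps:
w(M, p) = ⅙ + 7*p/6 + M*p/6 (w(M, p) = -½ + ((p*M + 7*p) + 4)/6 = -½ + ((M*p + 7*p) + 4)/6 = -½ + ((7*p + M*p) + 4)/6 = -½ + (4 + 7*p + M*p)/6 = -½ + (⅔ + 7*p/6 + M*p/6) = ⅙ + 7*p/6 + M*p/6)
y(a, S) = S + a
N(v) = -4 + (v + 1/(-13/6 - v/3))/(-85 + v) (N(v) = -4 + (v + 1/(⅙ + (7/6)*(-2) + (⅙)*v*(-2)))/(v - 85) = -4 + (v + 1/(⅙ - 7/3 - v/3))/(-85 + v) = -4 + (v + 1/(-13/6 - v/3))/(-85 + v))
1/(N(11) + y(-30, -27)) = 1/((4414 - 6*11² + 641*11)/(-1105 - 157*11 + 2*11²) + (-27 - 30)) = 1/((4414 - 6*121 + 7051)/(-1105 - 1727 + 2*121) - 57) = 1/((4414 - 726 + 7051)/(-1105 - 1727 + 242) - 57) = 1/(10739/(-2590) - 57) = 1/(-1/2590*10739 - 57) = 1/(-10739/2590 - 57) = 1/(-158369/2590) = -2590/158369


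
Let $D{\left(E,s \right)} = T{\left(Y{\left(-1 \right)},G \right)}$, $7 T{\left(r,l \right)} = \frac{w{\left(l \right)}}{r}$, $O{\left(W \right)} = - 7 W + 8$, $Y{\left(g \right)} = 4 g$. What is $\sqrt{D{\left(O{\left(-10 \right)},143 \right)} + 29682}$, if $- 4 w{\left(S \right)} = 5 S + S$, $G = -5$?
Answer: $\frac{11 \sqrt{192318}}{28} \approx 172.28$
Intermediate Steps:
$w{\left(S \right)} = - \frac{3 S}{2}$ ($w{\left(S \right)} = - \frac{5 S + S}{4} = - \frac{6 S}{4} = - \frac{3 S}{2}$)
$O{\left(W \right)} = 8 - 7 W$
$T{\left(r,l \right)} = - \frac{3 l}{14 r}$ ($T{\left(r,l \right)} = \frac{- \frac{3 l}{2} \frac{1}{r}}{7} = \frac{\left(- \frac{3}{2}\right) l \frac{1}{r}}{7} = - \frac{3 l}{14 r}$)
$D{\left(E,s \right)} = - \frac{15}{56}$ ($D{\left(E,s \right)} = \left(- \frac{3}{14}\right) \left(-5\right) \frac{1}{4 \left(-1\right)} = \left(- \frac{3}{14}\right) \left(-5\right) \frac{1}{-4} = \left(- \frac{3}{14}\right) \left(-5\right) \left(- \frac{1}{4}\right) = - \frac{15}{56}$)
$\sqrt{D{\left(O{\left(-10 \right)},143 \right)} + 29682} = \sqrt{- \frac{15}{56} + 29682} = \sqrt{\frac{1662177}{56}} = \frac{11 \sqrt{192318}}{28}$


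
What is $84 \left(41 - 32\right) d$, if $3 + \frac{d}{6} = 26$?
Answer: $104328$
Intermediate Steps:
$d = 138$ ($d = -18 + 6 \cdot 26 = -18 + 156 = 138$)
$84 \left(41 - 32\right) d = 84 \left(41 - 32\right) 138 = 84 \cdot 9 \cdot 138 = 84 \cdot 1242 = 104328$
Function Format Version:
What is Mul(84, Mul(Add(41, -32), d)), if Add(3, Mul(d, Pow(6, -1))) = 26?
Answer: 104328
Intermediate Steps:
d = 138 (d = Add(-18, Mul(6, 26)) = Add(-18, 156) = 138)
Mul(84, Mul(Add(41, -32), d)) = Mul(84, Mul(Add(41, -32), 138)) = Mul(84, Mul(9, 138)) = Mul(84, 1242) = 104328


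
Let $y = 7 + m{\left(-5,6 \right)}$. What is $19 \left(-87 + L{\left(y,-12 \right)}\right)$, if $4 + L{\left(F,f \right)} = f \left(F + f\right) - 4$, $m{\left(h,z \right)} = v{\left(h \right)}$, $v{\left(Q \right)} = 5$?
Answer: $-1805$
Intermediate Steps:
$m{\left(h,z \right)} = 5$
$y = 12$ ($y = 7 + 5 = 12$)
$L{\left(F,f \right)} = -8 + f \left(F + f\right)$ ($L{\left(F,f \right)} = -4 + \left(f \left(F + f\right) - 4\right) = -4 + \left(-4 + f \left(F + f\right)\right) = -8 + f \left(F + f\right)$)
$19 \left(-87 + L{\left(y,-12 \right)}\right) = 19 \left(-87 + \left(-8 + \left(-12\right)^{2} + 12 \left(-12\right)\right)\right) = 19 \left(-87 - 8\right) = 19 \left(-95\right) = -1805$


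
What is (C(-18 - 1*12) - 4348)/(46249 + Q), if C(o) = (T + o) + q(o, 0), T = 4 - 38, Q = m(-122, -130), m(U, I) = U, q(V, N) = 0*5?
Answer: -4412/46127 ≈ -0.095649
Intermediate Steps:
q(V, N) = 0
Q = -122
T = -34
C(o) = -34 + o (C(o) = (-34 + o) + 0 = -34 + o)
(C(-18 - 1*12) - 4348)/(46249 + Q) = ((-34 + (-18 - 1*12)) - 4348)/(46249 - 122) = ((-34 + (-18 - 12)) - 4348)/46127 = ((-34 - 30) - 4348)*(1/46127) = (-64 - 4348)*(1/46127) = -4412*1/46127 = -4412/46127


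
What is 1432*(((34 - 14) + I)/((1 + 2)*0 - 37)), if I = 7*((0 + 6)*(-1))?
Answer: 31504/37 ≈ 851.46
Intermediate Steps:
I = -42 (I = 7*(6*(-1)) = 7*(-6) = -42)
1432*(((34 - 14) + I)/((1 + 2)*0 - 37)) = 1432*(((34 - 14) - 42)/((1 + 2)*0 - 37)) = 1432*((20 - 42)/(3*0 - 37)) = 1432*(-22/(0 - 37)) = 1432*(-22/(-37)) = 1432*(-22*(-1/37)) = 1432*(22/37) = 31504/37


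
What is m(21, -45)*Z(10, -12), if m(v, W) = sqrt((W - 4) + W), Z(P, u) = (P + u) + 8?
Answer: 6*I*sqrt(94) ≈ 58.172*I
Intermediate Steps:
Z(P, u) = 8 + P + u
m(v, W) = sqrt(-4 + 2*W) (m(v, W) = sqrt((-4 + W) + W) = sqrt(-4 + 2*W))
m(21, -45)*Z(10, -12) = sqrt(-4 + 2*(-45))*(8 + 10 - 12) = sqrt(-4 - 90)*6 = sqrt(-94)*6 = (I*sqrt(94))*6 = 6*I*sqrt(94)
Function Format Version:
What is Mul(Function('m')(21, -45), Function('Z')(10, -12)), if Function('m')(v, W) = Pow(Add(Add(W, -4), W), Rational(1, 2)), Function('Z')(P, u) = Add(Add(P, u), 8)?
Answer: Mul(6, I, Pow(94, Rational(1, 2))) ≈ Mul(58.172, I)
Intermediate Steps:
Function('Z')(P, u) = Add(8, P, u)
Function('m')(v, W) = Pow(Add(-4, Mul(2, W)), Rational(1, 2)) (Function('m')(v, W) = Pow(Add(Add(-4, W), W), Rational(1, 2)) = Pow(Add(-4, Mul(2, W)), Rational(1, 2)))
Mul(Function('m')(21, -45), Function('Z')(10, -12)) = Mul(Pow(Add(-4, Mul(2, -45)), Rational(1, 2)), Add(8, 10, -12)) = Mul(Pow(Add(-4, -90), Rational(1, 2)), 6) = Mul(Pow(-94, Rational(1, 2)), 6) = Mul(Mul(I, Pow(94, Rational(1, 2))), 6) = Mul(6, I, Pow(94, Rational(1, 2)))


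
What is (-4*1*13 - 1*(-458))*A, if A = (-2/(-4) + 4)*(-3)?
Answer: -5481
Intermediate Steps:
A = -27/2 (A = (-2*(-¼) + 4)*(-3) = (½ + 4)*(-3) = (9/2)*(-3) = -27/2 ≈ -13.500)
(-4*1*13 - 1*(-458))*A = (-4*1*13 - 1*(-458))*(-27/2) = (-4*13 + 458)*(-27/2) = (-52 + 458)*(-27/2) = 406*(-27/2) = -5481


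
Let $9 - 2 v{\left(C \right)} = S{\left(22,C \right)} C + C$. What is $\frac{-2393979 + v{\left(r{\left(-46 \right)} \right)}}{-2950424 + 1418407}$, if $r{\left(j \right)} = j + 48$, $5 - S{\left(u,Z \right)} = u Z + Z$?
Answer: $\frac{4787869}{3064034} \approx 1.5626$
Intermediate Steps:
$S{\left(u,Z \right)} = 5 - Z - Z u$ ($S{\left(u,Z \right)} = 5 - \left(u Z + Z\right) = 5 - \left(Z u + Z\right) = 5 - \left(Z + Z u\right) = 5 - Z - Z u$)
$r{\left(j \right)} = 48 + j$
$v{\left(C \right)} = \frac{9}{2} - \frac{C}{2} - \frac{C \left(5 - 23 C\right)}{2}$ ($v{\left(C \right)} = \frac{9}{2} - \frac{\left(5 - C - C 22\right) C + C}{2} = \frac{9}{2} - \frac{\left(5 - C - 22 C\right) C + C}{2} = \frac{9}{2} - \frac{\left(5 - 23 C\right) C + C}{2} = \frac{9}{2} - \frac{C \left(5 - 23 C\right) + C}{2} = \frac{9}{2} - \frac{C + C \left(5 - 23 C\right)}{2} = \frac{9}{2} - \left(\frac{C}{2} + \frac{C \left(5 - 23 C\right)}{2}\right) = \frac{9}{2} - \frac{C}{2} - \frac{C \left(5 - 23 C\right)}{2}$)
$\frac{-2393979 + v{\left(r{\left(-46 \right)} \right)}}{-2950424 + 1418407} = \frac{-2393979 + \left(\frac{9}{2} - \frac{48 - 46}{2} + \frac{\left(48 - 46\right) \left(-5 + 23 \left(48 - 46\right)\right)}{2}\right)}{-2950424 + 1418407} = \frac{-2393979 + \left(\frac{9}{2} - 1 + \frac{1}{2} \cdot 2 \left(-5 + 23 \cdot 2\right)\right)}{-1532017} = \left(-2393979 + \left(\frac{9}{2} - 1 + \frac{1}{2} \cdot 2 \left(-5 + 46\right)\right)\right) \left(- \frac{1}{1532017}\right) = \left(-2393979 + \left(\frac{9}{2} - 1 + \frac{1}{2} \cdot 2 \cdot 41\right)\right) \left(- \frac{1}{1532017}\right) = \left(-2393979 + \left(\frac{9}{2} - 1 + 41\right)\right) \left(- \frac{1}{1532017}\right) = \left(-2393979 + \frac{89}{2}\right) \left(- \frac{1}{1532017}\right) = \left(- \frac{4787869}{2}\right) \left(- \frac{1}{1532017}\right) = \frac{4787869}{3064034}$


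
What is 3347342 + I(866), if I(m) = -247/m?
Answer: 2898797925/866 ≈ 3.3473e+6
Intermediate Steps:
3347342 + I(866) = 3347342 - 247/866 = 2898797925/866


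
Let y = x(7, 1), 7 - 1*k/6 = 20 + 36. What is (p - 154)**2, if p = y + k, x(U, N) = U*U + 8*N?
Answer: 152881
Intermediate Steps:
x(U, N) = U**2 + 8*N
k = -294 (k = 42 - 6*(20 + 36) = 42 - 6*56 = 42 - 336 = -294)
y = 57 (y = 7**2 + 8*1 = 49 + 8 = 57)
p = -237 (p = 57 - 294 = -237)
(p - 154)**2 = (-237 - 154)**2 = (-391)**2 = 152881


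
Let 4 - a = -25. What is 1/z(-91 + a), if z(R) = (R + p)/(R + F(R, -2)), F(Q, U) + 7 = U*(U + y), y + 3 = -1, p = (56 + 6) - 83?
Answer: 57/83 ≈ 0.68675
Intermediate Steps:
a = 29 (a = 4 - 1*(-25) = 4 + 25 = 29)
p = -21 (p = 62 - 83 = -21)
y = -4 (y = -3 - 1 = -4)
F(Q, U) = -7 + U*(-4 + U) (F(Q, U) = -7 + U*(U - 4) = -7 + U*(-4 + U))
z(R) = (-21 + R)/(5 + R) (z(R) = (R - 21)/(R + (-7 + (-2)**2 - 4*(-2))) = (-21 + R)/(R + (-7 + 4 + 8)) = (-21 + R)/(R + 5) = (-21 + R)/(5 + R))
1/z(-91 + a) = 1/((-21 + (-91 + 29))/(5 + (-91 + 29))) = 1/((-21 - 62)/(5 - 62)) = 1/(-83/(-57)) = 1/(-1/57*(-83)) = 1/(83/57) = 57/83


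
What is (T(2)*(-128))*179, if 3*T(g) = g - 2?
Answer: 0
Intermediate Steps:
T(g) = -⅔ + g/3 (T(g) = (g - 2)/3 = (-2 + g)/3 = -⅔ + g/3)
(T(2)*(-128))*179 = ((-⅔ + (⅓)*2)*(-128))*179 = ((-⅔ + ⅔)*(-128))*179 = (0*(-128))*179 = 0*179 = 0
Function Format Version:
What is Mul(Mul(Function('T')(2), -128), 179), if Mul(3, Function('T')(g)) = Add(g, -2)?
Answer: 0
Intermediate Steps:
Function('T')(g) = Add(Rational(-2, 3), Mul(Rational(1, 3), g)) (Function('T')(g) = Mul(Rational(1, 3), Add(g, -2)) = Mul(Rational(1, 3), Add(-2, g)) = Add(Rational(-2, 3), Mul(Rational(1, 3), g)))
Mul(Mul(Function('T')(2), -128), 179) = Mul(Mul(Add(Rational(-2, 3), Mul(Rational(1, 3), 2)), -128), 179) = Mul(Mul(Add(Rational(-2, 3), Rational(2, 3)), -128), 179) = Mul(Mul(0, -128), 179) = Mul(0, 179) = 0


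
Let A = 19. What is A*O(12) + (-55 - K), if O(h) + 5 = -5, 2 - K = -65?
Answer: -312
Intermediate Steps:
K = 67 (K = 2 - 1*(-65) = 2 + 65 = 67)
O(h) = -10 (O(h) = -5 - 5 = -10)
A*O(12) + (-55 - K) = 19*(-10) + (-55 - 1*67) = -190 + (-55 - 67) = -190 - 122 = -312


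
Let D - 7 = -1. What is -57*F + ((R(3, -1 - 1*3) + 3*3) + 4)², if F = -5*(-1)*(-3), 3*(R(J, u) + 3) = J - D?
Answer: 936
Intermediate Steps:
D = 6 (D = 7 - 1 = 6)
R(J, u) = -5 + J/3 (R(J, u) = -3 + (J - 1*6)/3 = -3 + (J - 6)/3 = -3 + (-6 + J)/3 = -3 + (-2 + J/3) = -5 + J/3)
F = -15 (F = 5*(-3) = -15)
-57*F + ((R(3, -1 - 1*3) + 3*3) + 4)² = -57*(-15) + (((-5 + (⅓)*3) + 3*3) + 4)² = 855 + (((-5 + 1) + 9) + 4)² = 855 + ((-4 + 9) + 4)² = 855 + (5 + 4)² = 855 + 9² = 855 + 81 = 936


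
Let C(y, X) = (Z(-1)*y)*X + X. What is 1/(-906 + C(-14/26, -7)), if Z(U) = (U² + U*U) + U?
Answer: -13/11820 ≈ -0.0010998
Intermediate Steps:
Z(U) = U + 2*U² (Z(U) = (U² + U²) + U = 2*U² + U = U + 2*U²)
C(y, X) = X + X*y (C(y, X) = ((-(1 + 2*(-1)))*y)*X + X = ((-(1 - 2))*y)*X + X = ((-1*(-1))*y)*X + X = (1*y)*X + X = y*X + X = X*y + X = X + X*y)
1/(-906 + C(-14/26, -7)) = 1/(-906 - 7*(1 - 14/26)) = 1/(-906 - 7*(1 - 14*1/26)) = 1/(-906 - 7*(1 - 7/13)) = 1/(-906 - 7*6/13) = 1/(-906 - 42/13) = 1/(-11820/13) = -13/11820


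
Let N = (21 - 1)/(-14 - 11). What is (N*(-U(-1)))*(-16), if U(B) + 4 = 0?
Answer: 256/5 ≈ 51.200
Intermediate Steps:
U(B) = -4 (U(B) = -4 + 0 = -4)
N = -4/5 (N = 20/(-25) = 20*(-1/25) = -4/5 ≈ -0.80000)
(N*(-U(-1)))*(-16) = -(-4)*(-4)/5*(-16) = -4/5*4*(-16) = -16/5*(-16) = 256/5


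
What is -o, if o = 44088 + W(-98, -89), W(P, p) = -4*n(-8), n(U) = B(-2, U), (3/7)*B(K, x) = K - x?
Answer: -44032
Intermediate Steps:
B(K, x) = -7*x/3 + 7*K/3 (B(K, x) = 7*(K - x)/3 = -7*x/3 + 7*K/3)
n(U) = -14/3 - 7*U/3 (n(U) = -7*U/3 + (7/3)*(-2) = -7*U/3 - 14/3 = -14/3 - 7*U/3)
W(P, p) = -56 (W(P, p) = -4*(-14/3 - 7/3*(-8)) = -4*(-14/3 + 56/3) = -4*14 = -56)
o = 44032 (o = 44088 - 56 = 44032)
-o = -1*44032 = -44032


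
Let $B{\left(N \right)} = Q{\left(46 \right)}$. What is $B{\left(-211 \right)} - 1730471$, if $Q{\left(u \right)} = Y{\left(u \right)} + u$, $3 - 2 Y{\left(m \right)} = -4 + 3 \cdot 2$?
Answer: $- \frac{3460849}{2} \approx -1.7304 \cdot 10^{6}$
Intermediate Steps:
$Y{\left(m \right)} = \frac{1}{2}$ ($Y{\left(m \right)} = \frac{3}{2} - \frac{-4 + 3 \cdot 2}{2} = \frac{3}{2} - \frac{-4 + 6}{2} = \frac{3}{2} - 1 = \frac{1}{2}$)
$Q{\left(u \right)} = \frac{1}{2} + u$
$B{\left(N \right)} = \frac{93}{2}$ ($B{\left(N \right)} = \frac{1}{2} + 46 = \frac{93}{2}$)
$B{\left(-211 \right)} - 1730471 = \frac{93}{2} - 1730471 = - \frac{3460849}{2}$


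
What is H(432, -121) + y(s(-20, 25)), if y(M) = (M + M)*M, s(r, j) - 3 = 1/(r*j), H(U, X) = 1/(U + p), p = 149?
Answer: 1305632581/72625000 ≈ 17.978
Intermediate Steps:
H(U, X) = 1/(149 + U) (H(U, X) = 1/(U + 149) = 1/(149 + U))
s(r, j) = 3 + 1/(j*r) (s(r, j) = 3 + 1/(r*j) = 3 + 1/(j*r))
y(M) = 2*M**2 (y(M) = (2*M)*M = 2*M**2)
H(432, -121) + y(s(-20, 25)) = 1/(149 + 432) + 2*(3 + 1/(25*(-20)))**2 = 1/581 + 2*(3 + (1/25)*(-1/20))**2 = 1/581 + 2*(3 - 1/500)**2 = 1/581 + 2*(1499/500)**2 = 1/581 + 2*(2247001/250000) = 1/581 + 2247001/125000 = 1305632581/72625000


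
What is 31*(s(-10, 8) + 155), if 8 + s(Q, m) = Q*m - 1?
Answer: 2046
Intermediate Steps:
s(Q, m) = -9 + Q*m (s(Q, m) = -8 + (Q*m - 1) = -8 + (-1 + Q*m) = -9 + Q*m)
31*(s(-10, 8) + 155) = 31*((-9 - 10*8) + 155) = 31*((-9 - 80) + 155) = 31*(-89 + 155) = 31*66 = 2046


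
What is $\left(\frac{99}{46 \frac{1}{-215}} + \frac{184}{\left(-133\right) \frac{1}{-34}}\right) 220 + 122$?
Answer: $- \frac{279370992}{3059} \approx -91328.0$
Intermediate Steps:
$\left(\frac{99}{46 \frac{1}{-215}} + \frac{184}{\left(-133\right) \frac{1}{-34}}\right) 220 + 122 = \left(\frac{99}{46 \left(- \frac{1}{215}\right)} + \frac{184}{\left(-133\right) \left(- \frac{1}{34}\right)}\right) 220 + 122 = \left(\frac{99}{- \frac{46}{215}} + \frac{184}{\frac{133}{34}}\right) 220 + 122 = \left(99 \left(- \frac{215}{46}\right) + 184 \cdot \frac{34}{133}\right) 220 + 122 = \left(- \frac{21285}{46} + \frac{6256}{133}\right) 220 + 122 = \left(- \frac{2543129}{6118}\right) 220 + 122 = - \frac{279744190}{3059} + 122 = - \frac{279370992}{3059}$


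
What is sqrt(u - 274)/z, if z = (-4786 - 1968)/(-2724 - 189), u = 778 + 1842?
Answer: 2913*sqrt(2346)/6754 ≈ 20.890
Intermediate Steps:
u = 2620
z = 6754/2913 (z = -6754/(-2913) = -6754*(-1/2913) = 6754/2913 ≈ 2.3186)
sqrt(u - 274)/z = sqrt(2620 - 274)/(6754/2913) = sqrt(2346)*(2913/6754) = 2913*sqrt(2346)/6754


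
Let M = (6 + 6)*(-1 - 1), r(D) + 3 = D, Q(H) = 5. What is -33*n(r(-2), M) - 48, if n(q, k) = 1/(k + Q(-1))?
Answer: -879/19 ≈ -46.263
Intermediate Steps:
r(D) = -3 + D
M = -24 (M = 12*(-2) = -24)
n(q, k) = 1/(5 + k) (n(q, k) = 1/(k + 5) = 1/(5 + k))
-33*n(r(-2), M) - 48 = -33/(5 - 24) - 48 = -33/(-19) - 48 = -33*(-1/19) - 48 = 33/19 - 48 = -879/19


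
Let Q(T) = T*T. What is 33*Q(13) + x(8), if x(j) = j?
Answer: 5585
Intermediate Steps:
Q(T) = T²
33*Q(13) + x(8) = 33*13² + 8 = 33*169 + 8 = 5577 + 8 = 5585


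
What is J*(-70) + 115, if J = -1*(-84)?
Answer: -5765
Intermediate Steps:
J = 84
J*(-70) + 115 = 84*(-70) + 115 = -5880 + 115 = -5765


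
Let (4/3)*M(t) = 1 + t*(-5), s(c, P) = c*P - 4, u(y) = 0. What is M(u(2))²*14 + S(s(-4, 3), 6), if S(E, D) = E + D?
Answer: -17/8 ≈ -2.1250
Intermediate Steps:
s(c, P) = -4 + P*c (s(c, P) = P*c - 4 = -4 + P*c)
S(E, D) = D + E
M(t) = ¾ - 15*t/4 (M(t) = 3*(1 + t*(-5))/4 = 3*(1 - 5*t)/4 = ¾ - 15*t/4)
M(u(2))²*14 + S(s(-4, 3), 6) = (¾ - 15/4*0)²*14 + (6 + (-4 + 3*(-4))) = (¾ + 0)²*14 + (6 + (-4 - 12)) = (¾)²*14 + (6 - 16) = (9/16)*14 - 10 = 63/8 - 10 = -17/8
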